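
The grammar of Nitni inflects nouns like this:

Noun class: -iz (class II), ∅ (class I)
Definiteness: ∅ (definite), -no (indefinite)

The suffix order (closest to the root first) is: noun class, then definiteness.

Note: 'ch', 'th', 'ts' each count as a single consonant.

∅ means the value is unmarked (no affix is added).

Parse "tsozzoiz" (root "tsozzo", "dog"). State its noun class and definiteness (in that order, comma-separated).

Segment: tsozzo-iz.
noun class: -iz → class II.
definiteness: ∅ → definite.

class II, definite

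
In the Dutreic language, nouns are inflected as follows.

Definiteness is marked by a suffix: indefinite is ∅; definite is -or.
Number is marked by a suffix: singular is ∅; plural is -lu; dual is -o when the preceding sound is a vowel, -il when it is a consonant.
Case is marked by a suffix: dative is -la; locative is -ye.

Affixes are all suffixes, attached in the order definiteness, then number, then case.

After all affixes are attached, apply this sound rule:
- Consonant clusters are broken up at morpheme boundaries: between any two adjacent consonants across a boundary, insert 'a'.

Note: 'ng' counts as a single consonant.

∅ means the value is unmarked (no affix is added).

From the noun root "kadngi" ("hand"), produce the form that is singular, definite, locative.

Attach definiteness definite -or → kadngior.
number = singular: zero marking, form stays kadngior.
Attach case locative -ye → kadngiorye.
Apply epenthesis: kadngiorye → kadngioraye.

kadngioraye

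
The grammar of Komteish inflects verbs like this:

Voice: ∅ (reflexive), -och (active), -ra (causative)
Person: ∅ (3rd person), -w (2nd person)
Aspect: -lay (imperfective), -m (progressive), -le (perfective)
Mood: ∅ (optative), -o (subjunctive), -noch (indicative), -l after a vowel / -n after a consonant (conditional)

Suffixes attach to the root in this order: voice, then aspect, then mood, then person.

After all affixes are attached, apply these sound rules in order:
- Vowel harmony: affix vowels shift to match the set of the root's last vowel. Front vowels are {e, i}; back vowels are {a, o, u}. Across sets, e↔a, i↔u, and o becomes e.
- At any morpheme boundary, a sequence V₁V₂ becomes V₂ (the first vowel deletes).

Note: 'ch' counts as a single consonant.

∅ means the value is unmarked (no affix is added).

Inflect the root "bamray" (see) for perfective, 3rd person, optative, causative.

bamrayrala

Attach voice causative -ra → bamrayra.
Attach aspect perfective -le → bamrayrale.
mood = optative: zero marking, form stays bamrayrale.
person = 3rd person: zero marking, form stays bamrayrale.
Apply vowel harmony: bamrayrale → bamrayrala.
Vowel deletion: no change.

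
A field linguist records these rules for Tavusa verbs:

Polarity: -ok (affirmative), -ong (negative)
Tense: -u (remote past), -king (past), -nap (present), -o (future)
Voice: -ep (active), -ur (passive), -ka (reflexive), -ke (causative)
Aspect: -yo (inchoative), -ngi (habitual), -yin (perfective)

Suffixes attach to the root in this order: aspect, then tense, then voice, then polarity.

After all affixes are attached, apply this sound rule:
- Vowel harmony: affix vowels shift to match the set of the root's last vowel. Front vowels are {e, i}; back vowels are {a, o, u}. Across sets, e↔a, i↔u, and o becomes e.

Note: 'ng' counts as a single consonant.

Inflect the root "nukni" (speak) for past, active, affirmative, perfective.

nukniyinkingepek

Attach aspect perfective -yin → nukniyin.
Attach tense past -king → nukniyinking.
Attach voice active -ep → nukniyinkingep.
Attach polarity affirmative -ok → nukniyinkingepok.
Apply vowel harmony: nukniyinkingepok → nukniyinkingepek.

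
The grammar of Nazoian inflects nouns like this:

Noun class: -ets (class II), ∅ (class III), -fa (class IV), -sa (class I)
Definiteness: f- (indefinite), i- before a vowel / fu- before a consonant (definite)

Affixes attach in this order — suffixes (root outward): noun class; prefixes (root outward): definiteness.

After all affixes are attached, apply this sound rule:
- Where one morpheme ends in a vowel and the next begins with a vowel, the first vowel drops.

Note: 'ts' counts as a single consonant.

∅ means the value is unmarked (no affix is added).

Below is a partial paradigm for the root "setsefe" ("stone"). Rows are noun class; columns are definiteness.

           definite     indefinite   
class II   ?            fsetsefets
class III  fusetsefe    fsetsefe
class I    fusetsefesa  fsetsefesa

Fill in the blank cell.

Attach definiteness definite fu- (before consonant 's') → fusetsefe.
Attach noun class class II -ets → fusetsefeets.
Apply vowel deletion: fusetsefeets → fusetsefets.

fusetsefets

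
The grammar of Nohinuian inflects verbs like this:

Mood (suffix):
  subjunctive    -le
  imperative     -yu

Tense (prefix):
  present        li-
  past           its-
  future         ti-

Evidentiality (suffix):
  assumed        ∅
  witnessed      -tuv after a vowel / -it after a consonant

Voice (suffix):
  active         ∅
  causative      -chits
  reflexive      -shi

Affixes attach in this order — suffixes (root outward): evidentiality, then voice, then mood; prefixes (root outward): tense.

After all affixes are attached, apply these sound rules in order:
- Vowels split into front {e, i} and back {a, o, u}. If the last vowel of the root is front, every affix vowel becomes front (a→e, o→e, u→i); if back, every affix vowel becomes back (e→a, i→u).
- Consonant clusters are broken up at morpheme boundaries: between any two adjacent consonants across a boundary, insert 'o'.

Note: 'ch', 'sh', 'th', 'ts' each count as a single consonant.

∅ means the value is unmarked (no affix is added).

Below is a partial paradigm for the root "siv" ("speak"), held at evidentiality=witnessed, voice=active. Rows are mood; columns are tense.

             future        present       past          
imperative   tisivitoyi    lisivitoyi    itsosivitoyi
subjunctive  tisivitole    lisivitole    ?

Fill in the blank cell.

itsosivitole

Attach evidentiality witnessed -it (after consonant 'v') → sivit.
voice = active: zero marking, form stays sivit.
Attach mood subjunctive -le → sivitle.
Attach tense past its- → itssivitle.
Vowel harmony: no change.
Apply epenthesis: itssivitle → itsosivitole.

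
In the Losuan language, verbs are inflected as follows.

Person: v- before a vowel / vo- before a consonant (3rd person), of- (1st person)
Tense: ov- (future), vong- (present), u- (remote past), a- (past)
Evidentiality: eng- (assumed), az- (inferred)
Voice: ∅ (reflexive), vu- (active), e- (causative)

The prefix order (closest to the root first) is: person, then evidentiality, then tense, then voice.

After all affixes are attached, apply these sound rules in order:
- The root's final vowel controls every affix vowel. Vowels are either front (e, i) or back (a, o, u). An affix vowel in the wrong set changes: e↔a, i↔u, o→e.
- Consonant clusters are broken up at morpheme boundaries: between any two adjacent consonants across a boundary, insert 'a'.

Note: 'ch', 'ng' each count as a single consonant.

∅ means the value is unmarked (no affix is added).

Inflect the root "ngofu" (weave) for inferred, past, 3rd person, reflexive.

aazavongofu

Attach person 3rd person vo- (before consonant 'ng') → vongofu.
Attach evidentiality inferred az- → azvongofu.
Attach tense past a- → aazvongofu.
voice = reflexive: zero marking, form stays aazvongofu.
Vowel harmony: no change.
Apply epenthesis: aazvongofu → aazavongofu.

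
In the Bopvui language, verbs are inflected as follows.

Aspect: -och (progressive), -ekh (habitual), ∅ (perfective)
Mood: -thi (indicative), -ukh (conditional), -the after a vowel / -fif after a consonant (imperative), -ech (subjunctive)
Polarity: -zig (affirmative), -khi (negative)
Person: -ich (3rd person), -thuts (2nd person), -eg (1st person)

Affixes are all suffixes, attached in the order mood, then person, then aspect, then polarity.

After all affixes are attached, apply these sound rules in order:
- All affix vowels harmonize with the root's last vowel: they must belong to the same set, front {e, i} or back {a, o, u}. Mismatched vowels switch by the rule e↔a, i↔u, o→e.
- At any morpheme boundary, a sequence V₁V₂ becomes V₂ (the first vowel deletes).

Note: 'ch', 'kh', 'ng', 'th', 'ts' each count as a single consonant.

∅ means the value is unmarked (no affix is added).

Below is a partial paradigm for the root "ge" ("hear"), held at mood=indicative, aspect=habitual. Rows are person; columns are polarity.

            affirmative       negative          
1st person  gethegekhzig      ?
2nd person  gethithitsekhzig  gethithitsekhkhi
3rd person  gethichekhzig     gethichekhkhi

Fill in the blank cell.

gethegekhkhi

Attach mood indicative -thi → gethi.
Attach person 1st person -eg → gethieg.
Attach aspect habitual -ekh → gethiegekh.
Attach polarity negative -khi → gethiegekhkhi.
Vowel harmony: no change.
Apply vowel deletion: gethiegekhkhi → gethegekhkhi.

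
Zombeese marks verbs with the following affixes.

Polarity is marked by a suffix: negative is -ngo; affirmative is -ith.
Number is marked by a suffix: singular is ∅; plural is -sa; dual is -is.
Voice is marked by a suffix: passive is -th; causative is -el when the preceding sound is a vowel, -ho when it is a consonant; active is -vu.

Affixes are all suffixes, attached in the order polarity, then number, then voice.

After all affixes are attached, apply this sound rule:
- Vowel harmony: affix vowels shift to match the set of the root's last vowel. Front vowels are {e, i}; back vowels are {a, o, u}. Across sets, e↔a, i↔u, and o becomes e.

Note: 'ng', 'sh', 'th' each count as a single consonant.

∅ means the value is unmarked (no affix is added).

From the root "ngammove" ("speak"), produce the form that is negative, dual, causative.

Attach polarity negative -ngo → ngammovengo.
Attach number dual -is → ngammovengois.
Attach voice causative -ho (after consonant 's') → ngammovengoisho.
Apply vowel harmony: ngammovengoisho → ngammovengeishe.

ngammovengeishe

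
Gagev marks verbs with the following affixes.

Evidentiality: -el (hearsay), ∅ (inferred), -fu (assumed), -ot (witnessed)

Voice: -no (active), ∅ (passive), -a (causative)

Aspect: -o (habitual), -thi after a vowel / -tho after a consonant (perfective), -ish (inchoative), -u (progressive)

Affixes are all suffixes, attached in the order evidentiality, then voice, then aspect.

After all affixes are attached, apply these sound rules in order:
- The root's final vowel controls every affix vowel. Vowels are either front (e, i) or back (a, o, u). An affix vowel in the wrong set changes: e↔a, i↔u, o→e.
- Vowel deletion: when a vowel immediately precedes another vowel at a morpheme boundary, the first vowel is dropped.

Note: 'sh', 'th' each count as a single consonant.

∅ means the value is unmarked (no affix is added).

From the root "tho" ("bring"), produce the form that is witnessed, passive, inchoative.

thotush

Attach evidentiality witnessed -ot → thoot.
voice = passive: zero marking, form stays thoot.
Attach aspect inchoative -ish → thootish.
Apply vowel harmony: thootish → thootush.
Apply vowel deletion: thootush → thotush.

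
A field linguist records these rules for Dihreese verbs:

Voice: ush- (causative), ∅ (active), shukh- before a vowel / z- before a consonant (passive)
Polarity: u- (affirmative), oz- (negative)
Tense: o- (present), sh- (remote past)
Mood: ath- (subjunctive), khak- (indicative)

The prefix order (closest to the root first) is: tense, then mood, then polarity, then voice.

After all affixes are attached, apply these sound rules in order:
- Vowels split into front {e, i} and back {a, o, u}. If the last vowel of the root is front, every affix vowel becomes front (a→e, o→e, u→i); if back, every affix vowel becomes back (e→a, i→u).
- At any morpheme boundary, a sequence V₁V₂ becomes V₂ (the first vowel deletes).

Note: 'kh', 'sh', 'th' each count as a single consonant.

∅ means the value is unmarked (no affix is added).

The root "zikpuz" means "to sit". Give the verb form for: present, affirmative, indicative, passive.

shukhukhakozikpuz

Attach tense present o- → ozikpuz.
Attach mood indicative khak- → khakozikpuz.
Attach polarity affirmative u- → ukhakozikpuz.
Attach voice passive shukh- (before vowel 'u') → shukhukhakozikpuz.
Vowel harmony: no change.
Vowel deletion: no change.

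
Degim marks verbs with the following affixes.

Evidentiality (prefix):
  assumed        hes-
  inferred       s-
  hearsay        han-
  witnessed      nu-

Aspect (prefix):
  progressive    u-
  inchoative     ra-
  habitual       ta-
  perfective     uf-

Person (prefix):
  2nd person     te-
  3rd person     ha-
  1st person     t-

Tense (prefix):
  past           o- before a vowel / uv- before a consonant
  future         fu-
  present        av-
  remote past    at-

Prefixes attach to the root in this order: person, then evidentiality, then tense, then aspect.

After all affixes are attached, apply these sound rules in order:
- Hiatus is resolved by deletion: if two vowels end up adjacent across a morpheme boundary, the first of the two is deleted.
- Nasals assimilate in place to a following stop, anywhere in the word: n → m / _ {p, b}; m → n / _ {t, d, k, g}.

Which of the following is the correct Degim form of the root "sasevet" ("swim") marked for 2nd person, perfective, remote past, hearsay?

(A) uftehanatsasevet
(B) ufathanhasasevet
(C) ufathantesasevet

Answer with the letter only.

Attach person 2nd person te- → tesasevet.
Attach evidentiality hearsay han- → hantesasevet.
Attach tense remote past at- → athantesasevet.
Attach aspect perfective uf- → ufathantesasevet.
Vowel deletion: no change.
Nasal assimilation: no change.
So the correct form is ufathantesasevet, option (C).
(B) ufathanhasasevet is wrong: it uses 3rd person instead of 2nd person for person.
(A) uftehanatsasevet is wrong: it has the affixes in the wrong order.

C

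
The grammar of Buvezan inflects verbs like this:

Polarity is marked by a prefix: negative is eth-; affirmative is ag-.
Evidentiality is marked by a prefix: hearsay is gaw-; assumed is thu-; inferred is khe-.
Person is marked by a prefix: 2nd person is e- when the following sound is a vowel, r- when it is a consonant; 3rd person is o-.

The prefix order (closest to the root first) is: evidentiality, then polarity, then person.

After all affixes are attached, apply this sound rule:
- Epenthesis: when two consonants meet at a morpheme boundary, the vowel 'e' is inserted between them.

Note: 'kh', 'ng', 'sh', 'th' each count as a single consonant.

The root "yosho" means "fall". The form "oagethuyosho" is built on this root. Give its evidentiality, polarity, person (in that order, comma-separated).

assumed, affirmative, 3rd person

Segment: o-ag-thu-yosho.
evidentiality: thu- → assumed.
polarity: ag- → affirmative.
person: o- → 3rd person.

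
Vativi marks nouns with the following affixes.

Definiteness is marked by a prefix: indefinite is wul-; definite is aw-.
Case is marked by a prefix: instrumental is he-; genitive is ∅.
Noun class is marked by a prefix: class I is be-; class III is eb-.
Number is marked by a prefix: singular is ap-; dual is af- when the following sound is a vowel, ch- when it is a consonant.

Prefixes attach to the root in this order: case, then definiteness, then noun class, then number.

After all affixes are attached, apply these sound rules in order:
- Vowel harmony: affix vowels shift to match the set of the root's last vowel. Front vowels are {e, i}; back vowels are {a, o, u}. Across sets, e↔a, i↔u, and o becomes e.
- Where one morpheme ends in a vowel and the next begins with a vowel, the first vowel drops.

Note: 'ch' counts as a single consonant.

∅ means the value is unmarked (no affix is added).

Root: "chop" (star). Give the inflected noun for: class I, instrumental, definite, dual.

Attach case instrumental he- → hechop.
Attach definiteness definite aw- → awhechop.
Attach noun class class I be- → beawhechop.
Attach number dual ch- (before consonant 'b') → chbeawhechop.
Apply vowel harmony: chbeawhechop → chbaawhachop.
Apply vowel deletion: chbaawhachop → chbawhachop.

chbawhachop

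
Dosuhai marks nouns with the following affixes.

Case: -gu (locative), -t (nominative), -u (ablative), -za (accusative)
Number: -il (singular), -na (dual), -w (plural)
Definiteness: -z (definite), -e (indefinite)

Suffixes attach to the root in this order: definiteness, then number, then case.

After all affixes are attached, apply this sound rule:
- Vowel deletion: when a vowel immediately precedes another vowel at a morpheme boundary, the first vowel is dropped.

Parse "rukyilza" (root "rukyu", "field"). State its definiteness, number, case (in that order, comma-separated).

Segment: rukyu-e-il-za.
definiteness: -e → indefinite.
number: -il → singular.
case: -za → accusative.

indefinite, singular, accusative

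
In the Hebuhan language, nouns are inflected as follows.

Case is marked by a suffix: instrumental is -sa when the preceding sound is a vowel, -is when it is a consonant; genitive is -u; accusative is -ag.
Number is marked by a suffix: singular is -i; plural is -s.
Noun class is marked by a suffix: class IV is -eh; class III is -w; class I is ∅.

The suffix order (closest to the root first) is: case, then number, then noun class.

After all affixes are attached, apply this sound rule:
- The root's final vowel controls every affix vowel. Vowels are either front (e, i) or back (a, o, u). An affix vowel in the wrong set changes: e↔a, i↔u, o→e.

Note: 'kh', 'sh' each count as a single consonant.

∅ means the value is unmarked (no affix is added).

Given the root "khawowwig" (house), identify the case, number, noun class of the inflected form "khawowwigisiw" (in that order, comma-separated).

Segment: khawowwig-is-i-w.
case: -sa/is → instrumental.
number: -i → singular.
noun class: -w → class III.

instrumental, singular, class III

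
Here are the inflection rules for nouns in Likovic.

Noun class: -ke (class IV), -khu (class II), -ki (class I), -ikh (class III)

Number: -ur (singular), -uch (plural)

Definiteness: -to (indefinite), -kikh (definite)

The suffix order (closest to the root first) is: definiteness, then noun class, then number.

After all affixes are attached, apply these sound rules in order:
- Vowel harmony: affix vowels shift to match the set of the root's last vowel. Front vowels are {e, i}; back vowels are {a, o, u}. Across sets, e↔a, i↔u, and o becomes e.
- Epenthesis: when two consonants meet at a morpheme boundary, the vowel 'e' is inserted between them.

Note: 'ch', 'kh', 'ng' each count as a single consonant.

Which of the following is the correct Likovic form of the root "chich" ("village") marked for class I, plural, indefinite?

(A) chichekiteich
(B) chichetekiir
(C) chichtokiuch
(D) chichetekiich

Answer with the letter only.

Attach definiteness indefinite -to → chichto.
Attach noun class class I -ki → chichtoki.
Attach number plural -uch → chichtokiuch.
Apply vowel harmony: chichtokiuch → chichtekiich.
Apply epenthesis: chichtekiich → chichetekiich.
So the correct form is chichetekiich, option (D).
(A) chichekiteich is wrong: it has the affixes in the wrong order.
(C) chichtokiuch is wrong: it fails to apply the sound rule(s).
(B) chichetekiir is wrong: it uses singular instead of plural for number.

D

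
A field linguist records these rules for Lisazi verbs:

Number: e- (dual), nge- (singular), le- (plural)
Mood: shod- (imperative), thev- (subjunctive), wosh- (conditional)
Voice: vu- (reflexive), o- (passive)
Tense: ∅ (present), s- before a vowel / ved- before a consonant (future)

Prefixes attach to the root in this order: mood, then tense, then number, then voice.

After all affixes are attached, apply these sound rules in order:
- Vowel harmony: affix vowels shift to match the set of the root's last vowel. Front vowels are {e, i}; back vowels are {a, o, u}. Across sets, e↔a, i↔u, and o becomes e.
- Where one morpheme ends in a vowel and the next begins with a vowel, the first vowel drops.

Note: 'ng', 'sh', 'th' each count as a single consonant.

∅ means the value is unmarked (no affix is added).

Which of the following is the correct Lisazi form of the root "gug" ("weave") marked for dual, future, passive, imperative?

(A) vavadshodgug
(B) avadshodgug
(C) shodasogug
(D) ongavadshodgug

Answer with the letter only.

B

Attach mood imperative shod- → shodgug.
Attach tense future ved- (before consonant 'sh') → vedshodgug.
Attach number dual e- → evedshodgug.
Attach voice passive o- → oevedshodgug.
Apply vowel harmony: oevedshodgug → oavadshodgug.
Apply vowel deletion: oavadshodgug → avadshodgug.
So the correct form is avadshodgug, option (B).
(C) shodasogug is wrong: it has the affixes in the wrong order.
(A) vavadshodgug is wrong: it uses reflexive instead of passive for voice.
(D) ongavadshodgug is wrong: it uses singular instead of dual for number.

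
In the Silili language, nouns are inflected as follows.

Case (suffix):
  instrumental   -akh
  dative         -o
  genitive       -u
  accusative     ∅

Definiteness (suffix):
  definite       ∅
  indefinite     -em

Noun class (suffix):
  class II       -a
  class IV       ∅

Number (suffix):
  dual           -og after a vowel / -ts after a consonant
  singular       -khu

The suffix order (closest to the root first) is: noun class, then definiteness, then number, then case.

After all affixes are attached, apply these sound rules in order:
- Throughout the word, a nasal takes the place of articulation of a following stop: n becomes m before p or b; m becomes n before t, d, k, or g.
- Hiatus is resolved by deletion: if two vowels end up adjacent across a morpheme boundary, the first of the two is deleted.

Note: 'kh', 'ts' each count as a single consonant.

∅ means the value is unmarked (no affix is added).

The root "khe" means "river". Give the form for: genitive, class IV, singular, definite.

noun class = class IV: zero marking, form stays khe.
definiteness = definite: zero marking, form stays khe.
Attach number singular -khu → khekhu.
Attach case genitive -u → khekhuu.
Nasal assimilation: no change.
Apply vowel deletion: khekhuu → khekhu.

khekhu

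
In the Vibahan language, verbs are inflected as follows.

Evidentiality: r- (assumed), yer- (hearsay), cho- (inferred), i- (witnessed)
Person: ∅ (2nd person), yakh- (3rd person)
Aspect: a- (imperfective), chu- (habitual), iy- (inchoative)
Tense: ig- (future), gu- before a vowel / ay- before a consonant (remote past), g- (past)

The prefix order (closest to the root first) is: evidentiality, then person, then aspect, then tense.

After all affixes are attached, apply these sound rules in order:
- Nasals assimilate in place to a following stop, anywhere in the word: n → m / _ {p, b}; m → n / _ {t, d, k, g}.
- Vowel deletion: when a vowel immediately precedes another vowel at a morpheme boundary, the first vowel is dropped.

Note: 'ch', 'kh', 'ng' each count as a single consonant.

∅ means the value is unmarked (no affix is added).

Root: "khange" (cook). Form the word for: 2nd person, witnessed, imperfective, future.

Attach evidentiality witnessed i- → ikhange.
person = 2nd person: zero marking, form stays ikhange.
Attach aspect imperfective a- → aikhange.
Attach tense future ig- → igaikhange.
Nasal assimilation: no change.
Apply vowel deletion: igaikhange → igikhange.

igikhange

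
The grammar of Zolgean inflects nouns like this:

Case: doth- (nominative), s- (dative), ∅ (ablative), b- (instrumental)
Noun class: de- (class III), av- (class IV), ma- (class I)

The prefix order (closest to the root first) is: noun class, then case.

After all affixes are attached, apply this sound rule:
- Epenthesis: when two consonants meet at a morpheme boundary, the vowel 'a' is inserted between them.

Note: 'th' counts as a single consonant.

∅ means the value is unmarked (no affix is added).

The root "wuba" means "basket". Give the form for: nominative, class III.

Attach noun class class III de- → dewuba.
Attach case nominative doth- → dothdewuba.
Apply epenthesis: dothdewuba → dothadewuba.

dothadewuba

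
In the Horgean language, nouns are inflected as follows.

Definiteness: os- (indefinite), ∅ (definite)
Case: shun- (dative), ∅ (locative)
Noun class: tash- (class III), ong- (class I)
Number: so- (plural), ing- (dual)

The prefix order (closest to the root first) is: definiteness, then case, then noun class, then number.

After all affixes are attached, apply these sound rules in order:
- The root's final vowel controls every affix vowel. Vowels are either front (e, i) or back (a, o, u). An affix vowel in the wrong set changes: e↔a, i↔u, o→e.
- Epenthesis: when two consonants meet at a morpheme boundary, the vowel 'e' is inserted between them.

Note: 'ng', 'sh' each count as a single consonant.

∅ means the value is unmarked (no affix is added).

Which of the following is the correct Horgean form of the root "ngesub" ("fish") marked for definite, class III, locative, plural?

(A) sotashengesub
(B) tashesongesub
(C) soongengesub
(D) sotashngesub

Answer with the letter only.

A

definiteness = definite: zero marking, form stays ngesub.
case = locative: zero marking, form stays ngesub.
Attach noun class class III tash- → tashngesub.
Attach number plural so- → sotashngesub.
Vowel harmony: no change.
Apply epenthesis: sotashngesub → sotashengesub.
So the correct form is sotashengesub, option (A).
(C) soongengesub is wrong: it uses class I instead of class III for noun class.
(B) tashesongesub is wrong: it has the affixes in the wrong order.
(D) sotashngesub is wrong: it fails to apply the sound rule(s).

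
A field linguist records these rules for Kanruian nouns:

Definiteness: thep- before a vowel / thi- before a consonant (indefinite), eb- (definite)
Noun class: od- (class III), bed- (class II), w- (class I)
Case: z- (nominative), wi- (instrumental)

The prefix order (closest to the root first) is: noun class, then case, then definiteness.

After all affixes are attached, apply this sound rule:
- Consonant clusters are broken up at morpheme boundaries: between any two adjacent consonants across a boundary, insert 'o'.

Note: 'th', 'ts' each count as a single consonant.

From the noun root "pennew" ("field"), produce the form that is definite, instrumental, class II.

ebowibedopennew

Attach noun class class II bed- → bedpennew.
Attach case instrumental wi- → wibedpennew.
Attach definiteness definite eb- → ebwibedpennew.
Apply epenthesis: ebwibedpennew → ebowibedopennew.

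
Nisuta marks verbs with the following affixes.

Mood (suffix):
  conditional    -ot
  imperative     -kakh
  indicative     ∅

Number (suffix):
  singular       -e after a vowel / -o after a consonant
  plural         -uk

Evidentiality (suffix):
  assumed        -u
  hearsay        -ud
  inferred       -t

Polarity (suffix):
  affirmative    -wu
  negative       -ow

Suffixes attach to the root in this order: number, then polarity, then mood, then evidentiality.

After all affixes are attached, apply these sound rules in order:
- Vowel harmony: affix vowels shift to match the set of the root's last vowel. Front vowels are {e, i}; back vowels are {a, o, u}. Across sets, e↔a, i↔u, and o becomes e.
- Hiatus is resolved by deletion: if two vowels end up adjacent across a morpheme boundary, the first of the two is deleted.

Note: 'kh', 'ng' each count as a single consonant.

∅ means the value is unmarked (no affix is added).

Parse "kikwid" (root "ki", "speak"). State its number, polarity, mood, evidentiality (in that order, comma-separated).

Segment: ki-uk-wu-ud.
number: -uk → plural.
polarity: -wu → affirmative.
mood: ∅ → indicative.
evidentiality: -ud → hearsay.

plural, affirmative, indicative, hearsay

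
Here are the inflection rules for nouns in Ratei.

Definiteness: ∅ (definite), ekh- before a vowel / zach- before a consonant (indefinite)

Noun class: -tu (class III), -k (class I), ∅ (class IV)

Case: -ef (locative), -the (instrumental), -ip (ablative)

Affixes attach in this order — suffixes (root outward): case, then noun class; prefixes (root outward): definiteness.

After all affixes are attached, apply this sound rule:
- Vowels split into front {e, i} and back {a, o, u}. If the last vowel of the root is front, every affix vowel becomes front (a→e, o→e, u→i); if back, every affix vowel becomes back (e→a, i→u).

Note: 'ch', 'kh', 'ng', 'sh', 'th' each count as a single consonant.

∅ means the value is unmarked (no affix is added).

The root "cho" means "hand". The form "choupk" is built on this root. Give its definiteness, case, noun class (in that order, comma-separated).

Segment: cho-ip-k.
definiteness: ∅ → definite.
case: -ip → ablative.
noun class: -k → class I.

definite, ablative, class I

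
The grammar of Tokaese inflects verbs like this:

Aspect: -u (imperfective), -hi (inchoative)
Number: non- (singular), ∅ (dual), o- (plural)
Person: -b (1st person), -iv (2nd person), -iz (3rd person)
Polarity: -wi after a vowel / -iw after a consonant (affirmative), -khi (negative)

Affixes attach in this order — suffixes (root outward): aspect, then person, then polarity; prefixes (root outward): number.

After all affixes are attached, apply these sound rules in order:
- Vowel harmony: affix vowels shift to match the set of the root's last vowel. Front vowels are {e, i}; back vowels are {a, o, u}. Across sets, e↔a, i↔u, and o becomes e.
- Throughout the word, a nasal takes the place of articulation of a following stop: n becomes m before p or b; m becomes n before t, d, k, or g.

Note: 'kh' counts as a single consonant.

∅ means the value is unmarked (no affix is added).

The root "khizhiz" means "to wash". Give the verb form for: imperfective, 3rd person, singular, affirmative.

nenkhizhiziiziw

Attach aspect imperfective -u → khizhizu.
Attach number singular non- → nonkhizhizu.
Attach person 3rd person -iz → nonkhizhizuiz.
Attach polarity affirmative -iw (after consonant 'z') → nonkhizhizuiziw.
Apply vowel harmony: nonkhizhizuiziw → nenkhizhiziiziw.
Nasal assimilation: no change.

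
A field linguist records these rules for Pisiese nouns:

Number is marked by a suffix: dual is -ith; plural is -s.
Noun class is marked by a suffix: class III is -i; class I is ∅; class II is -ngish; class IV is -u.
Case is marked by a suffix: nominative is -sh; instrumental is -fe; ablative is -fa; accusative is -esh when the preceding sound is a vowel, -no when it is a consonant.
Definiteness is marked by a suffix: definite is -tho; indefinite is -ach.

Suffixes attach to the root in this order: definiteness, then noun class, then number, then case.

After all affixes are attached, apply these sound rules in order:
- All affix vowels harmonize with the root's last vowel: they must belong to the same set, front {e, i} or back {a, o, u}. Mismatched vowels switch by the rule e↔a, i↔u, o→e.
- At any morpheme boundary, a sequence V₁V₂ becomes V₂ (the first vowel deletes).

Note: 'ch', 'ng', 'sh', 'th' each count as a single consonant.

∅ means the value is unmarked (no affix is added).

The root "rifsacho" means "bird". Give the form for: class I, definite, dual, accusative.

Attach definiteness definite -tho → rifsachotho.
noun class = class I: zero marking, form stays rifsachotho.
Attach number dual -ith → rifsachothoith.
Attach case accusative -no (after consonant 'th') → rifsachothoithno.
Apply vowel harmony: rifsachothoithno → rifsachothouthno.
Apply vowel deletion: rifsachothouthno → rifsachothuthno.

rifsachothuthno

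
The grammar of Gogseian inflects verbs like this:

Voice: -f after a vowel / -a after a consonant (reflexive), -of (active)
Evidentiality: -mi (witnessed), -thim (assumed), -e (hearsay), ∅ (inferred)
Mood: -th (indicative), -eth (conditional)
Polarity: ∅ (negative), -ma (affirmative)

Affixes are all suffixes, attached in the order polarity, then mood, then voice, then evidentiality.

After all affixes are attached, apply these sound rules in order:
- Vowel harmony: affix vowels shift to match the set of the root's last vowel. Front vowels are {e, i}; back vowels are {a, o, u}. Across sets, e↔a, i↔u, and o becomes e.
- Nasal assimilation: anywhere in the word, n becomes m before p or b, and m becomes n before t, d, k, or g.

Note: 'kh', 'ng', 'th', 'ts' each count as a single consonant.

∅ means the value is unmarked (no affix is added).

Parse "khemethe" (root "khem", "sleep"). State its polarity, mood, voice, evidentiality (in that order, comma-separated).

negative, conditional, reflexive, inferred

Segment: khem-eth-a.
polarity: ∅ → negative.
mood: -eth → conditional.
voice: -f/a → reflexive.
evidentiality: ∅ → inferred.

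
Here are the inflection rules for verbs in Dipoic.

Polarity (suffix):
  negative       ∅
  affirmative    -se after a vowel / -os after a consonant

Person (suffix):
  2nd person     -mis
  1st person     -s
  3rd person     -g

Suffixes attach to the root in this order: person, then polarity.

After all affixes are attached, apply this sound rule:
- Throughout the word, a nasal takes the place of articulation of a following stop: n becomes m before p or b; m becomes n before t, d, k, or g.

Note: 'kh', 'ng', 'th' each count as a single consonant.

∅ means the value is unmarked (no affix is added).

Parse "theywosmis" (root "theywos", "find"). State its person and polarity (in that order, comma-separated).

2nd person, negative

Segment: theywos-mis.
person: -mis → 2nd person.
polarity: ∅ → negative.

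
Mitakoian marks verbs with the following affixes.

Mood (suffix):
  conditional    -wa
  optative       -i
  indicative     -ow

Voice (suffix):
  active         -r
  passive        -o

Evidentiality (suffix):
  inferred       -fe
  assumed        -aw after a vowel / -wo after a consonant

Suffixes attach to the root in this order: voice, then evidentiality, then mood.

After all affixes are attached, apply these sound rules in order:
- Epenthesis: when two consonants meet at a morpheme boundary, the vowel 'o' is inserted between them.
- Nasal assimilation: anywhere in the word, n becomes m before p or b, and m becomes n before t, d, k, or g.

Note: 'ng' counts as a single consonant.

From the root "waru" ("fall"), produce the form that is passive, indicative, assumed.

Attach voice passive -o → waruo.
Attach evidentiality assumed -aw (after vowel 'o') → waruoaw.
Attach mood indicative -ow → waruoawow.
Epenthesis: no change.
Nasal assimilation: no change.

waruoawow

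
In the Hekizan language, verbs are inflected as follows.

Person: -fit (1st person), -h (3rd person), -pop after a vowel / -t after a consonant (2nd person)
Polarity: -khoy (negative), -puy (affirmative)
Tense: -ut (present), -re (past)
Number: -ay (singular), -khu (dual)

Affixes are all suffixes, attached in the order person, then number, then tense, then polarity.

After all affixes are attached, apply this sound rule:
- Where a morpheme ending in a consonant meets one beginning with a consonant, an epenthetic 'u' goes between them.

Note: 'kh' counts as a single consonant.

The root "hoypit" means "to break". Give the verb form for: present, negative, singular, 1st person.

hoypitufitayutukhoy

Attach person 1st person -fit → hoypitfit.
Attach number singular -ay → hoypitfitay.
Attach tense present -ut → hoypitfitayut.
Attach polarity negative -khoy → hoypitfitayutkhoy.
Apply epenthesis: hoypitfitayutkhoy → hoypitufitayutukhoy.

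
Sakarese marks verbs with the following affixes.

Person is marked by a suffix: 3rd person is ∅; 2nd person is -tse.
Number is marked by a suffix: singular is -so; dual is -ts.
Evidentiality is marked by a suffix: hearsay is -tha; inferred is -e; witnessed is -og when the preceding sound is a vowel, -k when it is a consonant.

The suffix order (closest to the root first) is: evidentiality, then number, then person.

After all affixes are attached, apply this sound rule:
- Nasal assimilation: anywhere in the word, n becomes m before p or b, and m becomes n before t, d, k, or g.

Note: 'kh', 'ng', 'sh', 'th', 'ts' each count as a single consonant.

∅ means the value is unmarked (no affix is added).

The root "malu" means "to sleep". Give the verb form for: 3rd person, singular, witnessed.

maluogso

Attach evidentiality witnessed -og (after vowel 'u') → maluog.
Attach number singular -so → maluogso.
person = 3rd person: zero marking, form stays maluogso.
Nasal assimilation: no change.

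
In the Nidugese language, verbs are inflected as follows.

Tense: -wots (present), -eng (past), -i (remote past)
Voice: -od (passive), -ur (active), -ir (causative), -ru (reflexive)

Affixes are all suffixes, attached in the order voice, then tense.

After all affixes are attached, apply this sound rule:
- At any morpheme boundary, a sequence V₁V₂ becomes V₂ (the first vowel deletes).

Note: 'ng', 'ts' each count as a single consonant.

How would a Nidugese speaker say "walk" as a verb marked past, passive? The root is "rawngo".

Attach voice passive -od → rawngood.
Attach tense past -eng → rawngoodeng.
Apply vowel deletion: rawngoodeng → rawngodeng.

rawngodeng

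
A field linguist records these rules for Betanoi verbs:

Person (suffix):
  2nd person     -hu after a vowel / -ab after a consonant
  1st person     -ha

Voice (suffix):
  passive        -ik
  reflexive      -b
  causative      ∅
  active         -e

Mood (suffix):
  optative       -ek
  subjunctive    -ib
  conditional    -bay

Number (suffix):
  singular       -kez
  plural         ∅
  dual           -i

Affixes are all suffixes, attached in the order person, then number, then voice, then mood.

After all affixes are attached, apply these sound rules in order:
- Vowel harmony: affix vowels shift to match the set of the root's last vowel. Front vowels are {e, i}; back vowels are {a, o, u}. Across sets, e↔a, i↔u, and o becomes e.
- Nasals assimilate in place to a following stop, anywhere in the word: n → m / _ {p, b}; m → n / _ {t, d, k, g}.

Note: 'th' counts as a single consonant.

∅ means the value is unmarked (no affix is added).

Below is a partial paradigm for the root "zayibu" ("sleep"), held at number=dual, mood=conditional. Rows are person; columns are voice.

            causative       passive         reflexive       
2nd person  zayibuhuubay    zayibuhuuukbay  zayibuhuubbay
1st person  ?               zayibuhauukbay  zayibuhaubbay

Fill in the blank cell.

Attach person 1st person -ha → zayibuha.
Attach number dual -i → zayibuhai.
voice = causative: zero marking, form stays zayibuhai.
Attach mood conditional -bay → zayibuhaibay.
Apply vowel harmony: zayibuhaibay → zayibuhaubay.
Nasal assimilation: no change.

zayibuhaubay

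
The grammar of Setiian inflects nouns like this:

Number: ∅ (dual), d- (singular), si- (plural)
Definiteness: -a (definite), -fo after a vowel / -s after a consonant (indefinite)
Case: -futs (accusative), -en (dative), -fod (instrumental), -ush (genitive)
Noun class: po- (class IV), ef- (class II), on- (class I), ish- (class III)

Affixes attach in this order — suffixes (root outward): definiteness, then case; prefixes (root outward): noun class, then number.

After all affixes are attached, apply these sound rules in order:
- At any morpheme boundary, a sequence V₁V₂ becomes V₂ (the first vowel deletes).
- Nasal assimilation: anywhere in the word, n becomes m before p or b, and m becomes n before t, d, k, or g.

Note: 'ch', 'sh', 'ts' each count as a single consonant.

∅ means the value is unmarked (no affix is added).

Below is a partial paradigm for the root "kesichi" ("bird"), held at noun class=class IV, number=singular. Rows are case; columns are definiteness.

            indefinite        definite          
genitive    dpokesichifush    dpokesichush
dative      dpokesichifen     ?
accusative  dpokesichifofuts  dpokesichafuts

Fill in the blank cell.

Attach noun class class IV po- → pokesichi.
Attach definiteness definite -a → pokesichia.
Attach case dative -en → pokesichiaen.
Attach number singular d- → dpokesichiaen.
Apply vowel deletion: dpokesichiaen → dpokesichen.
Nasal assimilation: no change.

dpokesichen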